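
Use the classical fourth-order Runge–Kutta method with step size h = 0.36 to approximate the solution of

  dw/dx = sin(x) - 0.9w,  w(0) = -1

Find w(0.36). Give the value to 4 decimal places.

-0.6656

RK4: k1 = f(x_n, w_n); k2 = f(x_n + h/2, w_n + (h/2)·k1); k3 = f(x_n + h/2, w_n + (h/2)·k2); k4 = f(x_n + h, w_n + h·k3); w_{n+1} = w_n + (h/6)·(k1 + 2k2 + 2k3 + k4).
x=0.000000, w=-1.000000:
  k1 = f(0.000000, -1.000000) = 0.900000
  k2 = f(0.180000, -0.838000) = 0.933230
  k3 = f(0.180000, -0.832019) = 0.927846
  k4 = f(0.360000, -0.665975) = 0.951652
  w ← -1.000000 + (0.36/6)·(k1 + 2k2 + 2k3 + k4) = -0.665572
w(0.36) ≈ -0.6656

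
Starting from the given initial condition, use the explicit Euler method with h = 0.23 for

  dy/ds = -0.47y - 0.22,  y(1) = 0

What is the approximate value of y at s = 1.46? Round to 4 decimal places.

Euler: y_{n+1} = y_n + h·f(s_n, y_n).
s=1.000000, y=0.000000: f=-0.220000 → y ← 0.000000 + 0.23·(-0.220000) = -0.050600
s=1.230000, y=-0.050600: f=-0.196218 → y ← -0.050600 + 0.23·(-0.196218) = -0.095730
y(1.46) ≈ -0.0957

-0.0957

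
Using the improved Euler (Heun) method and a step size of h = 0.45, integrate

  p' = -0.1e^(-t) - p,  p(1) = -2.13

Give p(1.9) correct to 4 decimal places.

-0.9161

Heun: k1 = f(t_n, p_n); k2 = f(t_n + h, p_n + h·k1); p_{n+1} = p_n + (h/2)·(k1 + k2).
t=1.000000, p=-2.130000:
  k1 = f(1.000000, -2.130000) = 2.093212
  k2 = f(1.450000, -1.188055) = 1.164598
  p ← -2.130000 + (0.45/2)·(2.093212 + 1.164598) = -1.396993
t=1.450000, p=-1.396993:
  k1 = f(1.450000, -1.396993) = 1.373536
  k2 = f(1.900000, -0.778902) = 0.763945
  p ← -1.396993 + (0.45/2)·(1.373536 + 0.763945) = -0.916060
p(1.9) ≈ -0.9161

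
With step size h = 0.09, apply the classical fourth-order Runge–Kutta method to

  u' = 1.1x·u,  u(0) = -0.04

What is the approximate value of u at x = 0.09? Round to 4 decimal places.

RK4: k1 = f(x_n, u_n); k2 = f(x_n + h/2, u_n + (h/2)·k1); k3 = f(x_n + h/2, u_n + (h/2)·k2); k4 = f(x_n + h, u_n + h·k3); u_{n+1} = u_n + (h/6)·(k1 + 2k2 + 2k3 + k4).
x=0.000000, u=-0.040000:
  k1 = f(0.000000, -0.040000) = 0.000000
  k2 = f(0.045000, -0.040000) = -0.001980
  k3 = f(0.045000, -0.040089) = -0.001984
  k4 = f(0.090000, -0.040179) = -0.003978
  u ← -0.040000 + (0.09/6)·(k1 + 2k2 + 2k3 + k4) = -0.040179
u(0.09) ≈ -0.0402

-0.0402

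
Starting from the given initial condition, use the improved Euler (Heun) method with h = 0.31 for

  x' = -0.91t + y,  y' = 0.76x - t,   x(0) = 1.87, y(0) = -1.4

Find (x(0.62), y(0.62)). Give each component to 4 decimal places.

1.0397, -0.9076

Heun on (x,y): k1 = f(t_n, state_n); k2 = f(t_n + h, state_n + h·k1); state_{n+1} = state_n + (h/2)·(k1 + k2).
0.000000: (1.870000, -1.400000)
  k1 = (-1.400000, 1.421200)
  predictor → (1.436000, -0.959428)
  k2 = (-1.241528, 0.781360)
  → (1.460563, -1.058603)
0.310000: (1.460563, -1.058603)
  k1 = (-1.340703, 0.800028)
  predictor → (1.044945, -0.810595)
  k2 = (-1.374795, 0.174158)
  → (1.039661, -0.907604)
(x(0.62), y(0.62)) ≈ (1.0397, -0.9076)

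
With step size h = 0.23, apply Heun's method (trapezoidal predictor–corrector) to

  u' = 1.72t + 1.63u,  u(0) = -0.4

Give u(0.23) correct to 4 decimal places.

Heun: k1 = f(t_n, u_n); k2 = f(t_n + h, u_n + h·k1); u_{n+1} = u_n + (h/2)·(k1 + k2).
t=0.000000, u=-0.400000:
  k1 = f(0.000000, -0.400000) = -0.652000
  k2 = f(0.230000, -0.549960) = -0.500835
  u ← -0.400000 + (0.23/2)·(-0.652000 + (-0.500835)) = -0.532576
u(0.23) ≈ -0.5326

-0.5326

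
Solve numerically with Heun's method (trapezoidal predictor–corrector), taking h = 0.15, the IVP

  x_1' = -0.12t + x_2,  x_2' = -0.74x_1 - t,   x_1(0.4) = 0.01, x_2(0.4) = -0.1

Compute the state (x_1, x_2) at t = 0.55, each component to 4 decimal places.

Heun on (x_1,x_2): k1 = f(t_n, state_n); k2 = f(t_n + h, state_n + h·k1); state_{n+1} = state_n + (h/2)·(k1 + k2).
0.400000: (0.010000, -0.100000)
  k1 = (-0.148000, -0.407400)
  predictor → (-0.012200, -0.161110)
  k2 = (-0.227110, -0.540972)
  → (-0.018133, -0.171128)
(x_1(0.55), x_2(0.55)) ≈ (-0.0181, -0.1711)

-0.0181, -0.1711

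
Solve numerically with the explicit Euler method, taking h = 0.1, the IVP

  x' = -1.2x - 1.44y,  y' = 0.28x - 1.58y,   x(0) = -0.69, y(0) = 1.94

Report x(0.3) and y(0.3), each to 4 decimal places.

-1.0832, 1.0951

Euler on (x,y): x_{n+1} = x_n + h·x', y_{n+1} = y_n + h·y'.
0.000000: (-0.690000, 1.940000); f=(-1.965600, -3.258400) → (-0.886560, 1.614160)
0.100000: (-0.886560, 1.614160); f=(-1.260518, -2.798610) → (-1.012612, 1.334299)
0.200000: (-1.012612, 1.334299); f=(-0.706256, -2.391724) → (-1.083237, 1.095127)
(x(0.3), y(0.3)) ≈ (-1.0832, 1.0951)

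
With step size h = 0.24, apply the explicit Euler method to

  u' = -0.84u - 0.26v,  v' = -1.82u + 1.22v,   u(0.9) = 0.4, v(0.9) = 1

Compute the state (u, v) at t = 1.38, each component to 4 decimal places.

0.1354, 1.3332

Euler on (u,v): u_{n+1} = u_n + h·u', v_{n+1} = v_n + h·v'.
0.900000: (0.400000, 1.000000); f=(-0.596000, 0.492000) → (0.256960, 1.118080)
1.140000: (0.256960, 1.118080); f=(-0.506547, 0.896390) → (0.135389, 1.333214)
(u(1.38), v(1.38)) ≈ (0.1354, 1.3332)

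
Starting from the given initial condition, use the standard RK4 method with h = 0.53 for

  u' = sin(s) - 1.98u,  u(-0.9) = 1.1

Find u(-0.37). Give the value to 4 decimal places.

RK4: k1 = f(s_n, u_n); k2 = f(s_n + h/2, u_n + (h/2)·k1); k3 = f(s_n + h/2, u_n + (h/2)·k2); k4 = f(s_n + h, u_n + h·k3); u_{n+1} = u_n + (h/6)·(k1 + 2k2 + 2k3 + k4).
s=-0.900000, u=1.100000:
  k1 = f(-0.900000, 1.100000) = -2.961327
  k2 = f(-0.635000, 0.315248) = -1.217369
  k3 = f(-0.635000, 0.777397) = -2.132424
  k4 = f(-0.370000, -0.030185) = -0.301850
  u ← 1.100000 + (0.53/6)·(k1 + 2k2 + 2k3 + k4) = 0.219956
u(-0.37) ≈ 0.2200

0.2200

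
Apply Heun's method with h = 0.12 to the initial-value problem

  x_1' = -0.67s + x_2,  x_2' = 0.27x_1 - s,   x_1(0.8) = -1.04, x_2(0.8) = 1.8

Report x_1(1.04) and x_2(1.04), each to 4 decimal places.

Heun on (x_1,x_2): k1 = f(s_n, state_n); k2 = f(s_n + h, state_n + h·k1); state_{n+1} = state_n + (h/2)·(k1 + k2).
0.800000: (-1.040000, 1.800000)
  k1 = (1.264000, -1.080800)
  predictor → (-0.888320, 1.670304)
  k2 = (1.053904, -1.159846)
  → (-0.900926, 1.665561)
0.920000: (-0.900926, 1.665561)
  k1 = (1.049161, -1.163250)
  predictor → (-0.775026, 1.525971)
  k2 = (0.829171, -1.249257)
  → (-0.788226, 1.520811)
(x_1(1.04), x_2(1.04)) ≈ (-0.7882, 1.5208)

-0.7882, 1.5208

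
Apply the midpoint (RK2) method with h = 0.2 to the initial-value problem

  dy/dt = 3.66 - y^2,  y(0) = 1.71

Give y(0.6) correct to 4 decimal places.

Midpoint: k1 = f(t_n, y_n); k2 = f(t_n + h/2, y_n + (h/2)·k1); y_{n+1} = y_n + h·k2.
t=0.000000, y=1.710000:
  k1 = f(0.000000, 1.710000) = 0.735900
  k2 = f(0.100000, 1.783590) = 0.478807
  y ← 1.710000 + 0.2·0.478807 = 1.805761
t=0.200000, y=1.805761:
  k1 = f(0.200000, 1.805761) = 0.399226
  k2 = f(0.300000, 1.845684) = 0.253451
  y ← 1.805761 + 0.2·0.253451 = 1.856452
t=0.400000, y=1.856452:
  k1 = f(0.400000, 1.856452) = 0.213588
  k2 = f(0.500000, 1.877810) = 0.133829
  y ← 1.856452 + 0.2·0.133829 = 1.883217
y(0.6) ≈ 1.8832

1.8832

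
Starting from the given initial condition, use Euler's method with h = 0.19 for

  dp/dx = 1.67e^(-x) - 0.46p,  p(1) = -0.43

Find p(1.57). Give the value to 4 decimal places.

Euler: p_{n+1} = p_n + h·f(x_n, p_n).
x=1.000000, p=-0.430000: f=0.812159 → p ← -0.430000 + 0.19·0.812159 = -0.275690
x=1.190000, p=-0.275690: f=0.634867 → p ← -0.275690 + 0.19·0.634867 = -0.155065
x=1.380000, p=-0.155065: f=0.491466 → p ← -0.155065 + 0.19·0.491466 = -0.061687
p(1.57) ≈ -0.0617

-0.0617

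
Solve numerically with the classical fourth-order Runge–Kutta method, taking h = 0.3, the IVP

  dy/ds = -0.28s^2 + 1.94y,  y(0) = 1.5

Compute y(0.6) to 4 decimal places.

RK4: k1 = f(s_n, y_n); k2 = f(s_n + h/2, y_n + (h/2)·k1); k3 = f(s_n + h/2, y_n + (h/2)·k2); k4 = f(s_n + h, y_n + h·k3); y_{n+1} = y_n + (h/6)·(k1 + 2k2 + 2k3 + k4).
s=0.000000, y=1.500000:
  k1 = f(0.000000, 1.500000) = 2.910000
  k2 = f(0.150000, 1.936500) = 3.750510
  k3 = f(0.150000, 2.062577) = 3.995098
  k4 = f(0.300000, 2.698530) = 5.209947
  y ← 1.500000 + (0.3/6)·(k1 + 2k2 + 2k3 + k4) = 2.680558
s=0.300000, y=2.680558:
  k1 = f(0.300000, 2.680558) = 5.175083
  k2 = f(0.450000, 3.456821) = 6.649532
  k3 = f(0.450000, 3.677988) = 7.078597
  k4 = f(0.600000, 4.804137) = 9.219226
  y ← 2.680558 + (0.3/6)·(k1 + 2k2 + 2k3 + k4) = 4.773087
y(0.6) ≈ 4.7731

4.7731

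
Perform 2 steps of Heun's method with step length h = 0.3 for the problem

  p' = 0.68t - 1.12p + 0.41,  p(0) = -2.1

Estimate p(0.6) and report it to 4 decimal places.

Heun: k1 = f(t_n, p_n); k2 = f(t_n + h, p_n + h·k1); p_{n+1} = p_n + (h/2)·(k1 + k2).
t=0.000000, p=-2.100000:
  k1 = f(0.000000, -2.100000) = 2.762000
  k2 = f(0.300000, -1.271400) = 2.037968
  p ← -2.100000 + (0.3/2)·(2.762000 + 2.037968) = -1.380005
t=0.300000, p=-1.380005:
  k1 = f(0.300000, -1.380005) = 2.159605
  k2 = f(0.600000, -0.732123) = 1.637978
  p ← -1.380005 + (0.3/2)·(2.159605 + 1.637978) = -0.810367
p(0.6) ≈ -0.8104

-0.8104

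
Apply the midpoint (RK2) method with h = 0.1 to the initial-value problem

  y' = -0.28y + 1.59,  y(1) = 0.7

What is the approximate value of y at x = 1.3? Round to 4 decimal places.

1.1011

Midpoint: k1 = f(x_n, y_n); k2 = f(x_n + h/2, y_n + (h/2)·k1); y_{n+1} = y_n + h·k2.
x=1.000000, y=0.700000:
  k1 = f(1.000000, 0.700000) = 1.394000
  k2 = f(1.050000, 0.769700) = 1.374484
  y ← 0.700000 + 0.1·1.374484 = 0.837448
x=1.100000, y=0.837448:
  k1 = f(1.100000, 0.837448) = 1.355514
  k2 = f(1.150000, 0.905224) = 1.336537
  y ← 0.837448 + 0.1·1.336537 = 0.971102
x=1.200000, y=0.971102:
  k1 = f(1.200000, 0.971102) = 1.318091
  k2 = f(1.250000, 1.037007) = 1.299638
  y ← 0.971102 + 0.1·1.299638 = 1.101066
y(1.3) ≈ 1.1011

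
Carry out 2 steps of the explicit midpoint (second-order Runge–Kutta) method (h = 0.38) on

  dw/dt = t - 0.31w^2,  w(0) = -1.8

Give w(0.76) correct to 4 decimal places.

-2.6601

Midpoint: k1 = f(t_n, w_n); k2 = f(t_n + h/2, w_n + (h/2)·k1); w_{n+1} = w_n + h·k2.
t=0.000000, w=-1.800000:
  k1 = f(0.000000, -1.800000) = -1.004400
  k2 = f(0.190000, -1.990836) = -1.038663
  w ← -1.800000 + 0.38·(-1.038663) = -2.194692
t=0.380000, w=-2.194692:
  k1 = f(0.380000, -2.194692) = -1.113168
  k2 = f(0.570000, -2.406194) = -1.224828
  w ← -2.194692 + 0.38·(-1.224828) = -2.660127
w(0.76) ≈ -2.6601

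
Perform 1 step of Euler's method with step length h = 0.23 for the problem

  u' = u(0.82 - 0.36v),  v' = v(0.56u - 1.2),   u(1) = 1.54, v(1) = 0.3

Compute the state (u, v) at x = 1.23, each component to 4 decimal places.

1.7922, 0.2767

Euler on (u,v): u_{n+1} = u_n + h·u', v_{n+1} = v_n + h·v'.
1.000000: (1.540000, 0.300000); f=(1.096480, -0.101280) → (1.792190, 0.276706)
(u(1.23), v(1.23)) ≈ (1.7922, 0.2767)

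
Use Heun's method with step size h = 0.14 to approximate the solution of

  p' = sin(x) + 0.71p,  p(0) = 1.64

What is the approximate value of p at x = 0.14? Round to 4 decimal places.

1.8209

Heun: k1 = f(x_n, p_n); k2 = f(x_n + h, p_n + h·k1); p_{n+1} = p_n + (h/2)·(k1 + k2).
x=0.000000, p=1.640000:
  k1 = f(0.000000, 1.640000) = 1.164400
  k2 = f(0.140000, 1.803016) = 1.419684
  p ← 1.640000 + (0.14/2)·(1.164400 + 1.419684) = 1.820886
p(0.14) ≈ 1.8209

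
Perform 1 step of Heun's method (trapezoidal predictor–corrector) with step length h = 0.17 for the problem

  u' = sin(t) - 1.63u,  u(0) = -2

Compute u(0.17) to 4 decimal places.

Heun: k1 = f(t_n, u_n); k2 = f(t_n + h, u_n + h·k1); u_{n+1} = u_n + (h/2)·(k1 + k2).
t=0.000000, u=-2.000000:
  k1 = f(0.000000, -2.000000) = 3.260000
  k2 = f(0.170000, -1.445800) = 2.525836
  u ← -2.000000 + (0.17/2)·(3.260000 + 2.525836) = -1.508204
u(0.17) ≈ -1.5082

-1.5082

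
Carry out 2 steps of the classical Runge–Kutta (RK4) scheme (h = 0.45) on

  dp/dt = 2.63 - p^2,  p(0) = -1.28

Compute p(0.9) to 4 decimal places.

RK4: k1 = f(t_n, p_n); k2 = f(t_n + h/2, p_n + (h/2)·k1); k3 = f(t_n + h/2, p_n + (h/2)·k2); k4 = f(t_n + h, p_n + h·k3); p_{n+1} = p_n + (h/6)·(k1 + 2k2 + 2k3 + k4).
t=0.000000, p=-1.280000:
  k1 = f(0.000000, -1.280000) = 0.991600
  k2 = f(0.225000, -1.056890) = 1.512984
  k3 = f(0.225000, -0.939579) = 1.747192
  k4 = f(0.450000, -0.493764) = 2.386197
  p ← -1.280000 + (0.45/6)·(k1 + 2k2 + 2k3 + k4) = -0.537639
t=0.450000, p=-0.537639:
  k1 = f(0.450000, -0.537639) = 2.340944
  k2 = f(0.675000, -0.010926) = 2.629881
  k3 = f(0.675000, 0.054084) = 2.627075
  k4 = f(0.900000, 0.644545) = 2.214562
  p ← -0.537639 + (0.45/6)·(k1 + 2k2 + 2k3 + k4) = 0.592567
p(0.9) ≈ 0.5926

0.5926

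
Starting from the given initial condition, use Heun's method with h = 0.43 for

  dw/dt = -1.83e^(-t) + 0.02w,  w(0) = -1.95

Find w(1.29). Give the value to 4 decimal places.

Heun: k1 = f(t_n, w_n); k2 = f(t_n + h, w_n + h·k1); w_{n+1} = w_n + (h/2)·(k1 + k2).
t=0.000000, w=-1.950000:
  k1 = f(0.000000, -1.950000) = -1.869000
  k2 = f(0.430000, -2.753670) = -1.245505
  w ← -1.950000 + (0.43/2)·(-1.869000 + (-1.245505)) = -2.619619
t=0.430000, w=-2.619619:
  k1 = f(0.430000, -2.619619) = -1.242824
  k2 = f(0.860000, -3.154033) = -0.837467
  w ← -2.619619 + (0.43/2)·(-1.242824 + (-0.837467)) = -3.066881
t=0.860000, w=-3.066881:
  k1 = f(0.860000, -3.066881) = -0.835724
  k2 = f(1.290000, -3.426243) = -0.572270
  w ← -3.066881 + (0.43/2)·(-0.835724 + (-0.572270)) = -3.369600
w(1.29) ≈ -3.3696

-3.3696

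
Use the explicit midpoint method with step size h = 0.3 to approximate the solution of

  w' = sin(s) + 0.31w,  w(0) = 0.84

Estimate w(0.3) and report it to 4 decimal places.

0.9666

Midpoint: k1 = f(s_n, w_n); k2 = f(s_n + h/2, w_n + (h/2)·k1); w_{n+1} = w_n + h·k2.
s=0.000000, w=0.840000:
  k1 = f(0.000000, 0.840000) = 0.260400
  k2 = f(0.150000, 0.879060) = 0.421947
  w ← 0.840000 + 0.3·0.421947 = 0.966584
w(0.3) ≈ 0.9666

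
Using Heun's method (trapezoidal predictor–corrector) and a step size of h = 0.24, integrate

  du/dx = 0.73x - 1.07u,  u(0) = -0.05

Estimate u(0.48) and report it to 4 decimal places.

0.0439

Heun: k1 = f(x_n, u_n); k2 = f(x_n + h, u_n + h·k1); u_{n+1} = u_n + (h/2)·(k1 + k2).
x=0.000000, u=-0.050000:
  k1 = f(0.000000, -0.050000) = 0.053500
  k2 = f(0.240000, -0.037160) = 0.214961
  u ← -0.050000 + (0.24/2)·(0.053500 + 0.214961) = -0.017785
x=0.240000, u=-0.017785:
  k1 = f(0.240000, -0.017785) = 0.194230
  k2 = f(0.480000, 0.028830) = 0.319551
  u ← -0.017785 + (0.24/2)·(0.194230 + 0.319551) = 0.043869
u(0.48) ≈ 0.0439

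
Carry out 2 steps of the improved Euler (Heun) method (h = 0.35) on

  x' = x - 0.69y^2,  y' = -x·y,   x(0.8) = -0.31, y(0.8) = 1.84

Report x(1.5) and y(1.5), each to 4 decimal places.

Heun on (x,y): k1 = f(t_n, state_n); k2 = f(t_n + h, state_n + h·k1); state_{n+1} = state_n + (h/2)·(k1 + k2).
0.800000: (-0.310000, 1.840000)
  k1 = (-2.646064, 0.570400)
  predictor → (-1.236122, 2.039640)
  k2 = (-4.106613, 2.521245)
  → (-1.491718, 2.381038)
1.150000: (-1.491718, 2.381038)
  k1 = (-5.403564, 3.551838)
  predictor → (-3.382966, 3.624181)
  k2 = (-12.445901, 12.260481)
  → (-4.615375, 5.148194)
(x(1.5), y(1.5)) ≈ (-4.6154, 5.1482)

-4.6154, 5.1482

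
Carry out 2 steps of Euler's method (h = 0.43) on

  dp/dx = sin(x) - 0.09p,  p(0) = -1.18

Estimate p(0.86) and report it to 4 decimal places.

Euler: p_{n+1} = p_n + h·f(x_n, p_n).
x=0.000000, p=-1.180000: f=0.106200 → p ← -1.180000 + 0.43·0.106200 = -1.134334
x=0.430000, p=-1.134334: f=0.518961 → p ← -1.134334 + 0.43·0.518961 = -0.911181
p(0.86) ≈ -0.9112

-0.9112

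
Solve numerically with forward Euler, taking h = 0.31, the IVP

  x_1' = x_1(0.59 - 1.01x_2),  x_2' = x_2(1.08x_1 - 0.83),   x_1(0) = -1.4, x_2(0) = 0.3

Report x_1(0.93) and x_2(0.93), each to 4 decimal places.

-2.0763, 0.0029

Euler on (x_1,x_2): x_1_{n+1} = x_1_n + h·x_1', x_2_{n+1} = x_2_n + h·x_2'.
0.000000: (-1.400000, 0.300000); f=(-0.401800, -0.702600) → (-1.524558, 0.082194)
0.310000: (-1.524558, 0.082194); f=(-0.772927, -0.203555) → (-1.764165, 0.019092)
0.620000: (-1.764165, 0.019092); f=(-1.006839, -0.052222) → (-2.076285, 0.002903)
(x_1(0.93), x_2(0.93)) ≈ (-2.0763, 0.0029)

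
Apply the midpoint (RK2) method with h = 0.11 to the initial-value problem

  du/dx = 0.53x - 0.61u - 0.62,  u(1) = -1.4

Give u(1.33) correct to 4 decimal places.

Midpoint: k1 = f(x_n, u_n); k2 = f(x_n + h/2, u_n + (h/2)·k1); u_{n+1} = u_n + h·k2.
x=1.000000, u=-1.400000:
  k1 = f(1.000000, -1.400000) = 0.764000
  k2 = f(1.055000, -1.357980) = 0.767518
  u ← -1.400000 + 0.11·0.767518 = -1.315573
x=1.110000, u=-1.315573:
  k1 = f(1.110000, -1.315573) = 0.770800
  k2 = f(1.165000, -1.273179) = 0.774089
  u ← -1.315573 + 0.11·0.774089 = -1.230423
x=1.220000, u=-1.230423:
  k1 = f(1.220000, -1.230423) = 0.777158
  k2 = f(1.275000, -1.187680) = 0.780235
  u ← -1.230423 + 0.11·0.780235 = -1.144597
u(1.33) ≈ -1.1446

-1.1446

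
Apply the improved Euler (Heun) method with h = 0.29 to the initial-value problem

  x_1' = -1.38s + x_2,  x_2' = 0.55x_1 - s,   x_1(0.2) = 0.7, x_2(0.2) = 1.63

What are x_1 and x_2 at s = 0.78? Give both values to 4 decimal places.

Heun on (x_1,x_2): k1 = f(s_n, state_n); k2 = f(s_n + h, state_n + h·k1); state_{n+1} = state_n + (h/2)·(k1 + k2).
0.200000: (0.700000, 1.630000)
  k1 = (1.354000, 0.185000)
  predictor → (1.092660, 1.683650)
  k2 = (1.007450, 0.110963)
  → (1.042410, 1.672915)
0.490000: (1.042410, 1.672915)
  k1 = (0.996715, 0.083326)
  predictor → (1.331457, 1.697079)
  k2 = (0.620679, -0.047698)
  → (1.276932, 1.678081)
(x_1(0.78), x_2(0.78)) ≈ (1.2769, 1.6781)

1.2769, 1.6781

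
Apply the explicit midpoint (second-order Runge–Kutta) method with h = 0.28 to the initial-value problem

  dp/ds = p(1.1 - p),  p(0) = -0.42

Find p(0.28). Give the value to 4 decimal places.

Midpoint: k1 = f(s_n, p_n); k2 = f(s_n + h/2, p_n + (h/2)·k1); p_{n+1} = p_n + h·k2.
s=0.000000, p=-0.420000:
  k1 = f(0.000000, -0.420000) = -0.638400
  k2 = f(0.140000, -0.509376) = -0.819778
  p ← -0.420000 + 0.28·(-0.819778) = -0.649538
p(0.28) ≈ -0.6495

-0.6495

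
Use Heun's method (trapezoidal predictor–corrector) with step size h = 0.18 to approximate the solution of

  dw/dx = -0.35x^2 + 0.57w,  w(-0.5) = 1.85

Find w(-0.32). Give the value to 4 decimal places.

Heun: k1 = f(x_n, w_n); k2 = f(x_n + h, w_n + h·k1); w_{n+1} = w_n + (h/2)·(k1 + k2).
x=-0.500000, w=1.850000:
  k1 = f(-0.500000, 1.850000) = 0.967000
  k2 = f(-0.320000, 2.024060) = 1.117874
  w ← 1.850000 + (0.18/2)·(0.967000 + 1.117874) = 2.037639
w(-0.32) ≈ 2.0376

2.0376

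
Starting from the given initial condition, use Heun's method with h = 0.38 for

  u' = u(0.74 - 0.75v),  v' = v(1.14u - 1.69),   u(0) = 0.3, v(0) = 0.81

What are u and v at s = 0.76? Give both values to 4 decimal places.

0.3969, 0.3173

Heun on (u,v): k1 = f(s_n, state_n); k2 = f(s_n + h, state_n + h·k1); state_{n+1} = state_n + (h/2)·(k1 + k2).
0.000000: (0.300000, 0.810000)
  k1 = (0.039750, -1.091880)
  predictor → (0.315105, 0.395086)
  k2 = (0.139808, -0.525772)
  → (0.334116, 0.502646)
0.380000: (0.334116, 0.502646)
  k1 = (0.121289, -0.658018)
  predictor → (0.380206, 0.252599)
  k2 = (0.209323, -0.317407)
  → (0.396932, 0.317315)
(u(0.76), v(0.76)) ≈ (0.3969, 0.3173)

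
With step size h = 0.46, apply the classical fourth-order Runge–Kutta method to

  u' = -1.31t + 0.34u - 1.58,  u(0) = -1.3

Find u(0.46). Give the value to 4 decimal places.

RK4: k1 = f(t_n, u_n); k2 = f(t_n + h/2, u_n + (h/2)·k1); k3 = f(t_n + h/2, u_n + (h/2)·k2); k4 = f(t_n + h, u_n + h·k3); u_{n+1} = u_n + (h/6)·(k1 + 2k2 + 2k3 + k4).
t=0.000000, u=-1.300000:
  k1 = f(0.000000, -1.300000) = -2.022000
  k2 = f(0.230000, -1.765060) = -2.481420
  k3 = f(0.230000, -1.870727) = -2.517347
  k4 = f(0.460000, -2.457980) = -3.018313
  u ← -1.300000 + (0.46/6)·(k1 + 2k2 + 2k3 + k4) = -2.452902
u(0.46) ≈ -2.4529

-2.4529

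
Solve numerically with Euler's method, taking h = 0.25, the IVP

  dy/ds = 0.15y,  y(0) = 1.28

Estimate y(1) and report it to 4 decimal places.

1.4831

Euler: y_{n+1} = y_n + h·f(s_n, y_n).
s=0.000000, y=1.280000: f=0.192000 → y ← 1.280000 + 0.25·0.192000 = 1.328000
s=0.250000, y=1.328000: f=0.199200 → y ← 1.328000 + 0.25·0.199200 = 1.377800
s=0.500000, y=1.377800: f=0.206670 → y ← 1.377800 + 0.25·0.206670 = 1.429468
s=0.750000, y=1.429468: f=0.214420 → y ← 1.429468 + 0.25·0.214420 = 1.483073
y(1) ≈ 1.4831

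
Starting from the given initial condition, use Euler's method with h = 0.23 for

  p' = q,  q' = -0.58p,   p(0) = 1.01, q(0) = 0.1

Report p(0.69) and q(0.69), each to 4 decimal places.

Euler on (p,q): p_{n+1} = p_n + h·p', q_{n+1} = q_n + h·q'.
0.000000: (1.010000, 0.100000); f=(0.100000, -0.585800) → (1.033000, -0.034734)
0.230000: (1.033000, -0.034734); f=(-0.034734, -0.599140) → (1.025011, -0.172536)
0.460000: (1.025011, -0.172536); f=(-0.172536, -0.594506) → (0.985328, -0.309273)
(p(0.69), q(0.69)) ≈ (0.9853, -0.3093)

0.9853, -0.3093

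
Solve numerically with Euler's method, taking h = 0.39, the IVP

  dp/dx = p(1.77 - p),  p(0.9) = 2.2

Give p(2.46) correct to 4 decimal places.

Euler: p_{n+1} = p_n + h·f(x_n, p_n).
x=0.900000, p=2.200000: f=-0.946000 → p ← 2.200000 + 0.39·(-0.946000) = 1.831060
x=1.290000, p=1.831060: f=-0.111805 → p ← 1.831060 + 0.39·(-0.111805) = 1.787456
x=1.680000, p=1.787456: f=-0.031202 → p ← 1.787456 + 0.39·(-0.031202) = 1.775287
x=2.070000, p=1.775287: f=-0.009387 → p ← 1.775287 + 0.39·(-0.009387) = 1.771627
p(2.46) ≈ 1.7716

1.7716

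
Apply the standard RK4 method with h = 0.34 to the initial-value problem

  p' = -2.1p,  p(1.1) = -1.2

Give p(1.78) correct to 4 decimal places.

-0.2894

RK4: k1 = f(x_n, p_n); k2 = f(x_n + h/2, p_n + (h/2)·k1); k3 = f(x_n + h/2, p_n + (h/2)·k2); k4 = f(x_n + h, p_n + h·k3); p_{n+1} = p_n + (h/6)·(k1 + 2k2 + 2k3 + k4).
x=1.100000, p=-1.200000:
  k1 = f(1.100000, -1.200000) = 2.520000
  k2 = f(1.270000, -0.771600) = 1.620360
  k3 = f(1.270000, -0.924539) = 1.941531
  k4 = f(1.440000, -0.539879) = 1.133747
  p ← -1.200000 + (0.34/6)·(k1 + 2k2 + 2k3 + k4) = -0.589273
x=1.440000, p=-0.589273:
  k1 = f(1.440000, -0.589273) = 1.237474
  k2 = f(1.610000, -0.378903) = 0.795696
  k3 = f(1.610000, -0.454005) = 0.953411
  k4 = f(1.780000, -0.265114) = 0.556739
  p ← -0.589273 + (0.34/6)·(k1 + 2k2 + 2k3 + k4) = -0.289369
p(1.78) ≈ -0.2894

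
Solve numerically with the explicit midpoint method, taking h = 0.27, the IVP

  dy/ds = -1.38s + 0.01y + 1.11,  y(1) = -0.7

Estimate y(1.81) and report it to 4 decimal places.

Midpoint: k1 = f(s_n, y_n); k2 = f(s_n + h/2, y_n + (h/2)·k1); y_{n+1} = y_n + h·k2.
s=1.000000, y=-0.700000:
  k1 = f(1.000000, -0.700000) = -0.277000
  k2 = f(1.135000, -0.737395) = -0.463674
  y ← -0.700000 + 0.27·(-0.463674) = -0.825192
s=1.270000, y=-0.825192:
  k1 = f(1.270000, -0.825192) = -0.650852
  k2 = f(1.405000, -0.913057) = -0.838031
  y ← -0.825192 + 0.27·(-0.838031) = -1.051460
s=1.540000, y=-1.051460:
  k1 = f(1.540000, -1.051460) = -1.025715
  k2 = f(1.675000, -1.189932) = -1.213399
  y ← -1.051460 + 0.27·(-1.213399) = -1.379078
y(1.81) ≈ -1.3791

-1.3791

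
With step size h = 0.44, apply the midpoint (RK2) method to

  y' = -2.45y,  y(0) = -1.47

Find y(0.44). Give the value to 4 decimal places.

Midpoint: k1 = f(s_n, y_n); k2 = f(s_n + h/2, y_n + (h/2)·k1); y_{n+1} = y_n + h·k2.
s=0.000000, y=-1.470000:
  k1 = f(0.000000, -1.470000) = 3.601500
  k2 = f(0.220000, -0.677670) = 1.660291
  y ← -1.470000 + 0.44·1.660291 = -0.739472
y(0.44) ≈ -0.7395

-0.7395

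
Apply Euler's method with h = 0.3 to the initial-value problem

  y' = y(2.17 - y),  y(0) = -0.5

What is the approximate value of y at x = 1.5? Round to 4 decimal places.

Euler: y_{n+1} = y_n + h·f(x_n, y_n).
x=0.000000, y=-0.500000: f=-1.335000 → y ← -0.500000 + 0.3·(-1.335000) = -0.900500
x=0.300000, y=-0.900500: f=-2.764985 → y ← -0.900500 + 0.3·(-2.764985) = -1.729996
x=0.600000, y=-1.729996: f=-6.746975 → y ← -1.729996 + 0.3·(-6.746975) = -3.754088
x=0.900000, y=-3.754088: f=-22.239549 → y ← -3.754088 + 0.3·(-22.239549) = -10.425953
x=1.200000, y=-10.425953: f=-131.324807 → y ← -10.425953 + 0.3·(-131.324807) = -49.823395
y(1.5) ≈ -49.8234

-49.8234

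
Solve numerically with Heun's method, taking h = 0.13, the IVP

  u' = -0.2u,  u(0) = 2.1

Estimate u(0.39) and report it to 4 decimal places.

Heun: k1 = f(t_n, u_n); k2 = f(t_n + h, u_n + h·k1); u_{n+1} = u_n + (h/2)·(k1 + k2).
t=0.000000, u=2.100000:
  k1 = f(0.000000, 2.100000) = -0.420000
  k2 = f(0.130000, 2.045400) = -0.409080
  u ← 2.100000 + (0.13/2)·(-0.420000 + (-0.409080)) = 2.046110
t=0.130000, u=2.046110:
  k1 = f(0.130000, 2.046110) = -0.409222
  k2 = f(0.260000, 1.992911) = -0.398582
  u ← 2.046110 + (0.13/2)·(-0.409222 + (-0.398582)) = 1.993603
t=0.260000, u=1.993603:
  k1 = f(0.260000, 1.993603) = -0.398721
  k2 = f(0.390000, 1.941769) = -0.388354
  u ← 1.993603 + (0.13/2)·(-0.398721 + (-0.388354)) = 1.942443
u(0.39) ≈ 1.9424

1.9424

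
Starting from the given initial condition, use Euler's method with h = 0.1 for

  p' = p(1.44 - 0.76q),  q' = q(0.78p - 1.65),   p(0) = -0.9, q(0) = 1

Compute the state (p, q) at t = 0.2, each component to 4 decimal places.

-1.0437, 0.5813

Euler on (p,q): p_{n+1} = p_n + h·p', q_{n+1} = q_n + h·q'.
0.000000: (-0.900000, 1.000000); f=(-0.612000, -2.352000) → (-0.961200, 0.764800)
0.100000: (-0.961200, 0.764800); f=(-0.825432, -1.835318) → (-1.043743, 0.581268)
(p(0.2), q(0.2)) ≈ (-1.0437, 0.5813)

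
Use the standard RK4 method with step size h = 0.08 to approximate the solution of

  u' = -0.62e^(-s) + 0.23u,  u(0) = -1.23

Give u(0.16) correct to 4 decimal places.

-1.3695

RK4: k1 = f(s_n, u_n); k2 = f(s_n + h/2, u_n + (h/2)·k1); k3 = f(s_n + h/2, u_n + (h/2)·k2); k4 = f(s_n + h, u_n + h·k3); u_{n+1} = u_n + (h/6)·(k1 + 2k2 + 2k3 + k4).
s=0.000000, u=-1.230000:
  k1 = f(0.000000, -1.230000) = -0.902900
  k2 = f(0.040000, -1.266116) = -0.886896
  k3 = f(0.040000, -1.265476) = -0.886749
  k4 = f(0.080000, -1.300940) = -0.871548
  u ← -1.230000 + (0.08/6)·(k1 + 2k2 + 2k3 + k4) = -1.300957
s=0.080000, u=-1.300957:
  k1 = f(0.080000, -1.300957) = -0.871552
  k2 = f(0.120000, -1.335819) = -0.857129
  k3 = f(0.120000, -1.335242) = -0.856996
  k4 = f(0.160000, -1.369516) = -0.843318
  u ← -1.300957 + (0.08/6)·(k1 + 2k2 + 2k3 + k4) = -1.369531
u(0.16) ≈ -1.3695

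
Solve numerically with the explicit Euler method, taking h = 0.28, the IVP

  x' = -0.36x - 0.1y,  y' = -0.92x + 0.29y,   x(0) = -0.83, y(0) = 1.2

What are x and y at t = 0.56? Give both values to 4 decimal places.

Euler on (x,y): x_{n+1} = x_n + h·x', y_{n+1} = y_n + h·y'.
0.000000: (-0.830000, 1.200000); f=(0.178800, 1.111600) → (-0.779936, 1.511248)
0.280000: (-0.779936, 1.511248); f=(0.129652, 1.155803) → (-0.743633, 1.834873)
(x(0.56), y(0.56)) ≈ (-0.7436, 1.8349)

-0.7436, 1.8349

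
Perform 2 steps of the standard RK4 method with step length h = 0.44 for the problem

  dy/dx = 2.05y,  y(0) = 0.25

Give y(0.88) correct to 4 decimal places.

RK4: k1 = f(x_n, y_n); k2 = f(x_n + h/2, y_n + (h/2)·k1); k3 = f(x_n + h/2, y_n + (h/2)·k2); k4 = f(x_n + h, y_n + h·k3); y_{n+1} = y_n + (h/6)·(k1 + 2k2 + 2k3 + k4).
x=0.000000, y=0.250000:
  k1 = f(0.000000, 0.250000) = 0.512500
  k2 = f(0.220000, 0.362750) = 0.743637
  k3 = f(0.220000, 0.413600) = 0.847881
  k4 = f(0.440000, 0.623067) = 1.277288
  y ← 0.250000 + (0.44/6)·(k1 + 2k2 + 2k3 + k4) = 0.614674
x=0.440000, y=0.614674:
  k1 = f(0.440000, 0.614674) = 1.260081
  k2 = f(0.660000, 0.891892) = 1.828378
  k3 = f(0.660000, 1.016917) = 2.084680
  k4 = f(0.880000, 1.531933) = 3.140462
  y ← 0.614674 + (0.44/6)·(k1 + 2k2 + 2k3 + k4) = 1.511295
y(0.88) ≈ 1.5113

1.5113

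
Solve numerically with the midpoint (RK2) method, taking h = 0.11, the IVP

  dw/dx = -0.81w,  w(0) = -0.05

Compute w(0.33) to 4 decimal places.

Midpoint: k1 = f(x_n, w_n); k2 = f(x_n + h/2, w_n + (h/2)·k1); w_{n+1} = w_n + h·k2.
x=0.000000, w=-0.050000:
  k1 = f(0.000000, -0.050000) = 0.040500
  k2 = f(0.055000, -0.047773) = 0.038696
  w ← -0.050000 + 0.11·0.038696 = -0.045743
x=0.110000, w=-0.045743:
  k1 = f(0.110000, -0.045743) = 0.037052
  k2 = f(0.165000, -0.043706) = 0.035402
  w ← -0.045743 + 0.11·0.035402 = -0.041849
x=0.220000, w=-0.041849:
  k1 = f(0.220000, -0.041849) = 0.033898
  k2 = f(0.275000, -0.039985) = 0.032388
  w ← -0.041849 + 0.11·0.032388 = -0.038287
w(0.33) ≈ -0.0383

-0.0383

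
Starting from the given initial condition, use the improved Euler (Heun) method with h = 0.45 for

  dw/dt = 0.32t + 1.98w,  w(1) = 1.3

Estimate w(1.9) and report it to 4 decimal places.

7.6897

Heun: k1 = f(t_n, w_n); k2 = f(t_n + h, w_n + h·k1); w_{n+1} = w_n + (h/2)·(k1 + k2).
t=1.000000, w=1.300000:
  k1 = f(1.000000, 1.300000) = 2.894000
  k2 = f(1.450000, 2.602300) = 5.616554
  w ← 1.300000 + (0.45/2)·(2.894000 + 5.616554) = 3.214875
t=1.450000, w=3.214875:
  k1 = f(1.450000, 3.214875) = 6.829452
  k2 = f(1.900000, 6.288128) = 13.058493
  w ← 3.214875 + (0.45/2)·(6.829452 + 13.058493) = 7.689662
w(1.9) ≈ 7.6897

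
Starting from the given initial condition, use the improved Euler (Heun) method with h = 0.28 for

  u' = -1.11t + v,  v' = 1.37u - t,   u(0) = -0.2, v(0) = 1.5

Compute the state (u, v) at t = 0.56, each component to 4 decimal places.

Heun on (u,v): k1 = f(t_n, state_n); k2 = f(t_n + h, state_n + h·k1); state_{n+1} = state_n + (h/2)·(k1 + k2).
0.000000: (-0.200000, 1.500000)
  k1 = (1.500000, -0.274000)
  predictor → (0.220000, 1.423280)
  k2 = (1.112480, 0.021400)
  → (0.165747, 1.464636)
0.280000: (0.165747, 1.464636)
  k1 = (1.153836, -0.052926)
  predictor → (0.488821, 1.449817)
  k2 = (0.828217, 0.109685)
  → (0.443235, 1.472582)
(u(0.56), v(0.56)) ≈ (0.4432, 1.4726)

0.4432, 1.4726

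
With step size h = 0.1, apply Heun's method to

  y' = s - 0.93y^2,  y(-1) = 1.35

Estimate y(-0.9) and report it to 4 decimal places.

1.1160

Heun: k1 = f(s_n, y_n); k2 = f(s_n + h, y_n + h·k1); y_{n+1} = y_n + (h/2)·(k1 + k2).
s=-1.000000, y=1.350000:
  k1 = f(-1.000000, 1.350000) = -2.694925
  k2 = f(-0.900000, 1.080507) = -1.985772
  y ← 1.350000 + (0.1/2)·(-2.694925 + (-1.985772)) = 1.115965
y(-0.9) ≈ 1.1160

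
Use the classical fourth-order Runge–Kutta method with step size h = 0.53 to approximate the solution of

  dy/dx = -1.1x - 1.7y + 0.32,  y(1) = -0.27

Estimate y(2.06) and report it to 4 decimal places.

RK4: k1 = f(x_n, y_n); k2 = f(x_n + h/2, y_n + (h/2)·k1); k3 = f(x_n + h/2, y_n + (h/2)·k2); k4 = f(x_n + h, y_n + h·k3); y_{n+1} = y_n + (h/6)·(k1 + 2k2 + 2k3 + k4).
x=1.000000, y=-0.270000:
  k1 = f(1.000000, -0.270000) = -0.321000
  k2 = f(1.265000, -0.355065) = -0.467890
  k3 = f(1.265000, -0.393991) = -0.401716
  k4 = f(1.530000, -0.482909) = -0.542054
  y ← -0.270000 + (0.53/6)·(k1 + 2k2 + 2k3 + k4) = -0.499867
x=1.530000, y=-0.499867:
  k1 = f(1.530000, -0.499867) = -0.513227
  k2 = f(1.795000, -0.635872) = -0.573518
  k3 = f(1.795000, -0.651849) = -0.546357
  k4 = f(2.060000, -0.789436) = -0.603959
  y ← -0.499867 + (0.53/6)·(k1 + 2k2 + 2k3 + k4) = -0.796396
y(2.06) ≈ -0.7964

-0.7964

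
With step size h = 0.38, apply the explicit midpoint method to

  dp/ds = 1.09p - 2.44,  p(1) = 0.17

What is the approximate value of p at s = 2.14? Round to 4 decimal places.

-4.7425

Midpoint: k1 = f(s_n, p_n); k2 = f(s_n + h/2, p_n + (h/2)·k1); p_{n+1} = p_n + h·k2.
s=1.000000, p=0.170000:
  k1 = f(1.000000, 0.170000) = -2.254700
  k2 = f(1.190000, -0.258393) = -2.721648
  p ← 0.170000 + 0.38·(-2.721648) = -0.864226
s=1.380000, p=-0.864226:
  k1 = f(1.380000, -0.864226) = -3.382007
  k2 = f(1.570000, -1.506808) = -4.082420
  p ← -0.864226 + 0.38·(-4.082420) = -2.415546
s=1.760000, p=-2.415546:
  k1 = f(1.760000, -2.415546) = -5.072945
  k2 = f(1.950000, -3.379406) = -6.123552
  p ← -2.415546 + 0.38·(-6.123552) = -4.742496
p(2.14) ≈ -4.7425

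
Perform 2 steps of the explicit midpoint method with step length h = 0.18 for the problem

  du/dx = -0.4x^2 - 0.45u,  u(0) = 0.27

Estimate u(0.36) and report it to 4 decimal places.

Midpoint: k1 = f(x_n, u_n); k2 = f(x_n + h/2, u_n + (h/2)·k1); u_{n+1} = u_n + h·k2.
x=0.000000, u=0.270000:
  k1 = f(0.000000, 0.270000) = -0.121500
  k2 = f(0.090000, 0.259065) = -0.119819
  u ← 0.270000 + 0.18·(-0.119819) = 0.248433
x=0.180000, u=0.248433:
  k1 = f(0.180000, 0.248433) = -0.124755
  k2 = f(0.270000, 0.237205) = -0.135902
  u ← 0.248433 + 0.18·(-0.135902) = 0.223970
u(0.36) ≈ 0.2240

0.2240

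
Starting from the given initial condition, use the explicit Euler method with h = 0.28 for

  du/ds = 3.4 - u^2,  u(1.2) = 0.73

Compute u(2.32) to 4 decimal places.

Euler: u_{n+1} = u_n + h·f(s_n, u_n).
s=1.200000, u=0.730000: f=2.867100 → u ← 0.730000 + 0.28·2.867100 = 1.532788
s=1.480000, u=1.532788: f=1.050561 → u ← 1.532788 + 0.28·1.050561 = 1.826945
s=1.760000, u=1.826945: f=0.062272 → u ← 1.826945 + 0.28·0.062272 = 1.844381
s=2.040000, u=1.844381: f=-0.001742 → u ← 1.844381 + 0.28·(-0.001742) = 1.843893
u(2.32) ≈ 1.8439

1.8439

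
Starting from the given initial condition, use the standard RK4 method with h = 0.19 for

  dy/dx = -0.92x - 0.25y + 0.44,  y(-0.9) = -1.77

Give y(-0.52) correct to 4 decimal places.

-1.2143

RK4: k1 = f(x_n, y_n); k2 = f(x_n + h/2, y_n + (h/2)·k1); k3 = f(x_n + h/2, y_n + (h/2)·k2); k4 = f(x_n + h, y_n + h·k3); y_{n+1} = y_n + (h/6)·(k1 + 2k2 + 2k3 + k4).
x=-0.900000, y=-1.770000:
  k1 = f(-0.900000, -1.770000) = 1.710500
  k2 = f(-0.805000, -1.607503) = 1.582476
  k3 = f(-0.805000, -1.619665) = 1.585516
  k4 = f(-0.710000, -1.468752) = 1.460388
  y ← -1.770000 + (0.19/6)·(k1 + 2k2 + 2k3 + k4) = -1.468949
x=-0.710000, y=-1.468949:
  k1 = f(-0.710000, -1.468949) = 1.460437
  k2 = f(-0.615000, -1.330208) = 1.338352
  k3 = f(-0.615000, -1.341806) = 1.341251
  k4 = f(-0.520000, -1.214111) = 1.221928
  y ← -1.468949 + (0.19/6)·(k1 + 2k2 + 2k3 + k4) = -1.214299
y(-0.52) ≈ -1.2143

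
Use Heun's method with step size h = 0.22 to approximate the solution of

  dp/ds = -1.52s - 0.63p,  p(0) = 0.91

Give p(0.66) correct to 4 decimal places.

Heun: k1 = f(s_n, p_n); k2 = f(s_n + h, p_n + h·k1); p_{n+1} = p_n + (h/2)·(k1 + k2).
s=0.000000, p=0.910000:
  k1 = f(0.000000, 0.910000) = -0.573300
  k2 = f(0.220000, 0.783874) = -0.828241
  p ← 0.910000 + (0.22/2)·(-0.573300 + (-0.828241)) = 0.755831
s=0.220000, p=0.755831:
  k1 = f(0.220000, 0.755831) = -0.810573
  k2 = f(0.440000, 0.577504) = -1.032628
  p ← 0.755831 + (0.22/2)·(-0.810573 + (-1.032628)) = 0.553078
s=0.440000, p=0.553078:
  k1 = f(0.440000, 0.553078) = -1.017239
  k2 = f(0.660000, 0.329286) = -1.210650
  p ← 0.553078 + (0.22/2)·(-1.017239 + (-1.210650)) = 0.308011
p(0.66) ≈ 0.3080

0.3080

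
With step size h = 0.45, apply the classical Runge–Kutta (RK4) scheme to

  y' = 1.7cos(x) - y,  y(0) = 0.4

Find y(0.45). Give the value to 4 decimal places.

RK4: k1 = f(x_n, y_n); k2 = f(x_n + h/2, y_n + (h/2)·k1); k3 = f(x_n + h/2, y_n + (h/2)·k2); k4 = f(x_n + h, y_n + h·k3); y_{n+1} = y_n + (h/6)·(k1 + 2k2 + 2k3 + k4).
x=0.000000, y=0.400000:
  k1 = f(0.000000, 0.400000) = 1.300000
  k2 = f(0.225000, 0.692500) = 0.964650
  k3 = f(0.225000, 0.617046) = 1.040104
  k4 = f(0.450000, 0.868047) = 0.662713
  y ← 0.400000 + (0.45/6)·(k1 + 2k2 + 2k3 + k4) = 0.847917
y(0.45) ≈ 0.8479

0.8479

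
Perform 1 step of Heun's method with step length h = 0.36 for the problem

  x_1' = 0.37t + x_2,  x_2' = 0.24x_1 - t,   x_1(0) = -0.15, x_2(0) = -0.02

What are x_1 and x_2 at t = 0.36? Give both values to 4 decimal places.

-0.1356, -0.0981

Heun on (x_1,x_2): k1 = f(t_n, state_n); k2 = f(t_n + h, state_n + h·k1); state_{n+1} = state_n + (h/2)·(k1 + k2).
0.000000: (-0.150000, -0.020000)
  k1 = (-0.020000, -0.036000)
  predictor → (-0.157200, -0.032960)
  k2 = (0.100240, -0.397728)
  → (-0.135557, -0.098071)
(x_1(0.36), x_2(0.36)) ≈ (-0.1356, -0.0981)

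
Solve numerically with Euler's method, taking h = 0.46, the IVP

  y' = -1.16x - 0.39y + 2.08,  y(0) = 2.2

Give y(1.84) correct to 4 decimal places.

2.6080

Euler: y_{n+1} = y_n + h·f(x_n, y_n).
x=0.000000, y=2.200000: f=1.222000 → y ← 2.200000 + 0.46·1.222000 = 2.762120
x=0.460000, y=2.762120: f=0.469173 → y ← 2.762120 + 0.46·0.469173 = 2.977940
x=0.920000, y=2.977940: f=-0.148596 → y ← 2.977940 + 0.46·(-0.148596) = 2.909585
x=1.380000, y=2.909585: f=-0.655538 → y ← 2.909585 + 0.46·(-0.655538) = 2.608038
y(1.84) ≈ 2.6080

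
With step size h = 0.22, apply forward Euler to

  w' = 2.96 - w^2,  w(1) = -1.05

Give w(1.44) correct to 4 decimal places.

-0.0806

Euler: w_{n+1} = w_n + h·f(t_n, w_n).
t=1.000000, w=-1.050000: f=1.857500 → w ← -1.050000 + 0.22·1.857500 = -0.641350
t=1.220000, w=-0.641350: f=2.548670 → w ← -0.641350 + 0.22·2.548670 = -0.080643
w(1.44) ≈ -0.0806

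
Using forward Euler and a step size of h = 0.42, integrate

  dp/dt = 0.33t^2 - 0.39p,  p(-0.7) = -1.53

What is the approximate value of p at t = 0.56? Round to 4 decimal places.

-0.8353

Euler: p_{n+1} = p_n + h·f(t_n, p_n).
t=-0.700000, p=-1.530000: f=0.758400 → p ← -1.530000 + 0.42·0.758400 = -1.211472
t=-0.280000, p=-1.211472: f=0.498346 → p ← -1.211472 + 0.42·0.498346 = -1.002167
t=0.140000, p=-1.002167: f=0.397313 → p ← -1.002167 + 0.42·0.397313 = -0.835295
p(0.56) ≈ -0.8353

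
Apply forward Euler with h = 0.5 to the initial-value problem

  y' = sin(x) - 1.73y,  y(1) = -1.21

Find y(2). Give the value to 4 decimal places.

Euler: y_{n+1} = y_n + h·f(x_n, y_n).
x=1.000000, y=-1.210000: f=2.934771 → y ← -1.210000 + 0.5·2.934771 = 0.257385
x=1.500000, y=0.257385: f=0.552218 → y ← 0.257385 + 0.5·0.552218 = 0.533495
y(2) ≈ 0.5335

0.5335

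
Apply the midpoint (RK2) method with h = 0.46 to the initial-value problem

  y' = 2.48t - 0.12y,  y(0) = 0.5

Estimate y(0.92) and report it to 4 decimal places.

Midpoint: k1 = f(t_n, y_n); k2 = f(t_n + h/2, y_n + (h/2)·k1); y_{n+1} = y_n + h·k2.
t=0.000000, y=0.500000:
  k1 = f(0.000000, 0.500000) = -0.060000
  k2 = f(0.230000, 0.486200) = 0.512056
  y ← 0.500000 + 0.46·0.512056 = 0.735546
t=0.460000, y=0.735546:
  k1 = f(0.460000, 0.735546) = 1.052535
  k2 = f(0.690000, 0.977629) = 1.593885
  y ← 0.735546 + 0.46·1.593885 = 1.468733
y(0.92) ≈ 1.4687

1.4687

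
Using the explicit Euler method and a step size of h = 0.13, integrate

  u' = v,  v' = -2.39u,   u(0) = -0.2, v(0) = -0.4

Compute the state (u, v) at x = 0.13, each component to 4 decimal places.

-0.2520, -0.3379

Euler on (u,v): u_{n+1} = u_n + h·u', v_{n+1} = v_n + h·v'.
0.000000: (-0.200000, -0.400000); f=(-0.400000, 0.478000) → (-0.252000, -0.337860)
(u(0.13), v(0.13)) ≈ (-0.2520, -0.3379)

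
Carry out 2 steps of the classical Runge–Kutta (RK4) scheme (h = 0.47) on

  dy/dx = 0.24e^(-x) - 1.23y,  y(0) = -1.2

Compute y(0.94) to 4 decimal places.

RK4: k1 = f(x_n, y_n); k2 = f(x_n + h/2, y_n + (h/2)·k1); k3 = f(x_n + h/2, y_n + (h/2)·k2); k4 = f(x_n + h, y_n + h·k3); y_{n+1} = y_n + (h/6)·(k1 + 2k2 + 2k3 + k4).
x=0.000000, y=-1.200000:
  k1 = f(0.000000, -1.200000) = 1.716000
  k2 = f(0.235000, -0.796740) = 1.169727
  k3 = f(0.235000, -0.925114) = 1.327627
  k4 = f(0.470000, -0.576015) = 0.858499
  y ← -1.200000 + (0.47/6)·(k1 + 2k2 + 2k3 + k4) = -0.607079
x=0.470000, y=-0.607079:
  k1 = f(0.470000, -0.607079) = 0.896707
  k2 = f(0.705000, -0.396352) = 0.606100
  k3 = f(0.705000, -0.464645) = 0.690100
  k4 = f(0.940000, -0.282732) = 0.441511
  y ← -0.607079 + (0.47/6)·(k1 + 2k2 + 2k3 + k4) = -0.299180
y(0.94) ≈ -0.2992

-0.2992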